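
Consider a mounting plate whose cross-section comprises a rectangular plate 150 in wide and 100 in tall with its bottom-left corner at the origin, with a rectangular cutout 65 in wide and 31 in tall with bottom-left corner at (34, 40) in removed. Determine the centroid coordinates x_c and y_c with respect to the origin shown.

x_c = 76.32 in, y_c = 49.15 in

plate: A = 150 × 100 = 15000.00, centroid at (75.00, 50.00).
hole: A = −(65 × 31) = -2015.00, centroid at (66.50, 55.50).
ΣA = 12985.00 in², ΣAx_c = 991002.50 in³, ΣAy_c = 638167.50 in³.
x_c = 991002.50/12985.00 = 76.32 in; y_c = 638167.50/12985.00 = 49.15 in.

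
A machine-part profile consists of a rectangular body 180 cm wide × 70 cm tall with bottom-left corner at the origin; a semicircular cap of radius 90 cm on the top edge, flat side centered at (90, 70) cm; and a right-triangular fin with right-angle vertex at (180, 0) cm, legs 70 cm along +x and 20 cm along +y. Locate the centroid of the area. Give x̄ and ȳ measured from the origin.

x̄ = 93.05 cm, ȳ = 70.03 cm

Part | A | x̄ᵢ | ȳᵢ | A·x̄ᵢ | A·ȳᵢ
rectangular body | 12600.00 | 90.00 | 35.00 | 1134000.00 | 441000.00
semicircular top | 12723.45 | 90.00 | 108.20 | 1145110.52 | 1376641.52
triangular fin | 700.00 | 203.33 | 6.67 | 142333.33 | 4666.67
Σ | 26023.45 |  |  | 2421443.86 | 1822308.18
x̄ = 2421443.86 / 26023.45 = 93.05 cm
ȳ = 1822308.18 / 26023.45 = 70.03 cm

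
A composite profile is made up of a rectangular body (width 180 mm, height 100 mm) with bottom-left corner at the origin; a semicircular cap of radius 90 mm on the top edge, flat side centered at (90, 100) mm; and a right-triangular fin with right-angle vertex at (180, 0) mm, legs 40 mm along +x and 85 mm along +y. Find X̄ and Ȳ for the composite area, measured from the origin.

rectangular body: A = 180 × 100 = 18000.00, centroid at (90.00, 50.00).
semicircular top: A = ½π·90² = 12723.45, centroid at (90.00, 138.20).
triangular fin: A = ½·40·85 = 1700.00, centroid at (193.33, 28.33).
ΣA = 32423.45 mm², ΣAX̄ = 3093777.19 mm³, ΣAȲ = 2706511.69 mm³.
X̄ = 3093777.19/32423.45 = 95.42 mm; Ȳ = 2706511.69/32423.45 = 83.47 mm.

X̄ = 95.42 mm, Ȳ = 83.47 mm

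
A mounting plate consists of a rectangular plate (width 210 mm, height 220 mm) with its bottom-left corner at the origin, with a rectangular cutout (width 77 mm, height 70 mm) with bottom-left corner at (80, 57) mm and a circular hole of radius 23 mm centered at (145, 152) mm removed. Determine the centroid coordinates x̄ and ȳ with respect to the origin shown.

plate: A = 210 × 220 = 46200.00, centroid at (105.00, 110.00).
hole 1: A = −(77 × 70) = -5390.00, centroid at (118.50, 92.00).
hole 2: A = −π·23² = -1661.90, centroid at (145.00, 152.00).
ΣA = 39148.10 mm²
ΣAx̄ = (46200.00)(105.00) + (-5390.00)(118.50) + (-1661.90)(145.00) = 3971309.14 mm³
ΣAȳ = (46200.00)(110.00) + (-5390.00)(92.00) + (-1661.90)(152.00) = 4333510.82 mm³
x̄ = 3971309.14 / 39148.10 = 101.44 mm
ȳ = 4333510.82 / 39148.10 = 110.70 mm

x̄ = 101.44 mm, ȳ = 110.70 mm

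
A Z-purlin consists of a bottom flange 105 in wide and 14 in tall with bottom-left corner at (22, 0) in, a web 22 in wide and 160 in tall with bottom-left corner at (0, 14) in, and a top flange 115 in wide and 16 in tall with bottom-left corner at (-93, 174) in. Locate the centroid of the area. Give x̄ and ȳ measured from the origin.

Part | A | x̄ᵢ | ȳᵢ | A·x̄ᵢ | A·ȳᵢ
bottom flange | 1470.00 | 74.50 | 7.00 | 109515.00 | 10290.00
web | 3520.00 | 11.00 | 94.00 | 38720.00 | 330880.00
top flange | 1840.00 | -35.50 | 182.00 | -65320.00 | 334880.00
Σ | 6830.00 |  |  | 82915.00 | 676050.00
x̄ = 82915.00 / 6830.00 = 12.14 in
ȳ = 676050.00 / 6830.00 = 98.98 in

x̄ = 12.14 in, ȳ = 98.98 in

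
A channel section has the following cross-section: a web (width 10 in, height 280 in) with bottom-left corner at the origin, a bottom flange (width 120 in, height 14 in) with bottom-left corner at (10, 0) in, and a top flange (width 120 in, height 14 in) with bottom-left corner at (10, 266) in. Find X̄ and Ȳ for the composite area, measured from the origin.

web: A = 10 × 280 = 2800.00, centroid at (5.00, 140.00).
bottom flange: A = 120 × 14 = 1680.00, centroid at (70.00, 7.00).
top flange: A = 120 × 14 = 1680.00, centroid at (70.00, 273.00).
ΣA = 6160.00 in²
ΣAX̄ = (2800.00)(5.00) + (1680.00)(70.00) + (1680.00)(70.00) = 249200.00 in³
ΣAȲ = (2800.00)(140.00) + (1680.00)(7.00) + (1680.00)(273.00) = 862400.00 in³
X̄ = 249200.00 / 6160.00 = 40.45 in
Ȳ = 862400.00 / 6160.00 = 140.00 in

X̄ = 40.45 in, Ȳ = 140.00 in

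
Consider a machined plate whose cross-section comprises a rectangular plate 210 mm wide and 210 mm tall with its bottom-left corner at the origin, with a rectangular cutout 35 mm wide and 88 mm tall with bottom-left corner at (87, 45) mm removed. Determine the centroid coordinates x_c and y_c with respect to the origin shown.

plate: A = 210 × 210 = 44100.00, centroid at (105.00, 105.00).
hole: A = −(35 × 88) = -3080.00, centroid at (104.50, 89.00).
ΣA = 41020.00 mm², ΣAx_c = 4308640.00 mm³, ΣAy_c = 4356380.00 mm³.
x_c = 4308640.00/41020.00 = 105.04 mm; y_c = 4356380.00/41020.00 = 106.20 mm.

x_c = 105.04 mm, y_c = 106.20 mm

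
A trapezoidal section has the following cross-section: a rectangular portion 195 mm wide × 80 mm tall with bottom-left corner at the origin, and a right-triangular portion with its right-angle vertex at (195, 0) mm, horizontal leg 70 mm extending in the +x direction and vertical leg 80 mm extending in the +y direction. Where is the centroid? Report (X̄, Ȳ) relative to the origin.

Part | A | x̄ᵢ | ȳᵢ | A·x̄ᵢ | A·ȳᵢ
rectangular portion | 15600.00 | 97.50 | 40.00 | 1521000.00 | 624000.00
triangular portion | 2800.00 | 218.33 | 26.67 | 611333.33 | 74666.67
Σ | 18400.00 |  |  | 2132333.33 | 698666.67
X̄ = 2132333.33 / 18400.00 = 115.89 mm
Ȳ = 698666.67 / 18400.00 = 37.97 mm

X̄ = 115.89 mm, Ȳ = 37.97 mm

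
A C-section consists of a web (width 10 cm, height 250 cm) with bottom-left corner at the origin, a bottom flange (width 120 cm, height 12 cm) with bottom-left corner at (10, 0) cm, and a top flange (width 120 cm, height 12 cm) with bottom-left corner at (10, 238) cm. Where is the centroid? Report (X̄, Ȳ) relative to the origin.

web: A = 10 × 250 = 2500.00, centroid at (5.00, 125.00).
bottom flange: A = 120 × 12 = 1440.00, centroid at (70.00, 6.00).
top flange: A = 120 × 12 = 1440.00, centroid at (70.00, 244.00).
ΣA = 5380.00 cm², ΣAX̄ = 214100.00 cm³, ΣAȲ = 672500.00 cm³.
X̄ = 214100.00/5380.00 = 39.80 cm; Ȳ = 672500.00/5380.00 = 125.00 cm.

X̄ = 39.80 cm, Ȳ = 125.00 cm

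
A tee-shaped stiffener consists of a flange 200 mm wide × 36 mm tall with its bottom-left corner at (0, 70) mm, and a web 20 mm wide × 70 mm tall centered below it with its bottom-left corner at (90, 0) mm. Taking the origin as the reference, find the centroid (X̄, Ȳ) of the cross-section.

X̄ = 100.00 mm, Ȳ = 79.37 mm

web: A = 20 × 70 = 1400.00, centroid at (100.00, 35.00).
flange: A = 200 × 36 = 7200.00, centroid at (100.00, 88.00).
ΣA = 8600.00 mm²
ΣAX̄ = (1400.00)(100.00) + (7200.00)(100.00) = 860000.00 mm³
ΣAȲ = (1400.00)(35.00) + (7200.00)(88.00) = 682600.00 mm³
X̄ = 860000.00 / 8600.00 = 100.00 mm
Ȳ = 682600.00 / 8600.00 = 79.37 mm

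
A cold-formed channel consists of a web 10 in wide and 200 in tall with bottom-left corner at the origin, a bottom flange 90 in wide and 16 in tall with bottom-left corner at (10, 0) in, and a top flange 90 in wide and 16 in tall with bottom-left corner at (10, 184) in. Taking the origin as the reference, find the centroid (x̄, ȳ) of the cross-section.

Part | A | x̄ᵢ | ȳᵢ | A·x̄ᵢ | A·ȳᵢ
web | 2000.00 | 5.00 | 100.00 | 10000.00 | 200000.00
bottom flange | 1440.00 | 55.00 | 8.00 | 79200.00 | 11520.00
top flange | 1440.00 | 55.00 | 192.00 | 79200.00 | 276480.00
Σ | 4880.00 |  |  | 168400.00 | 488000.00
x̄ = 168400.00 / 4880.00 = 34.51 in
ȳ = 488000.00 / 4880.00 = 100.00 in

x̄ = 34.51 in, ȳ = 100.00 in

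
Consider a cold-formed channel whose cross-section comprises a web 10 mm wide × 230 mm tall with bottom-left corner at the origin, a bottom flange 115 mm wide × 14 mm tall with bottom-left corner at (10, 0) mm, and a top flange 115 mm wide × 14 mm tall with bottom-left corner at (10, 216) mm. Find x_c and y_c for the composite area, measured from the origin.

web: A = 10 × 230 = 2300.00, centroid at (5.00, 115.00).
bottom flange: A = 115 × 14 = 1610.00, centroid at (67.50, 7.00).
top flange: A = 115 × 14 = 1610.00, centroid at (67.50, 223.00).
ΣA = 5520.00 mm²
ΣAx_c = (2300.00)(5.00) + (1610.00)(67.50) + (1610.00)(67.50) = 228850.00 mm³
ΣAy_c = (2300.00)(115.00) + (1610.00)(7.00) + (1610.00)(223.00) = 634800.00 mm³
x_c = 228850.00 / 5520.00 = 41.46 mm
y_c = 634800.00 / 5520.00 = 115.00 mm

x_c = 41.46 mm, y_c = 115.00 mm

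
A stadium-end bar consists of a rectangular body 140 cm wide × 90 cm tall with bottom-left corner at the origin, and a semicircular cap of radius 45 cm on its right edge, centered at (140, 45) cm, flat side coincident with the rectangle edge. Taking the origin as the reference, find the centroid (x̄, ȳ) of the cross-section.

x̄ = 87.96 cm, ȳ = 45.00 cm

rectangular body: A = 140 × 90 = 12600.00, centroid at (70.00, 45.00).
semicircular end: A = ½π·45² = 3180.86, centroid at (159.10, 45.00).
ΣA = 15780.86 cm², ΣAx̄ = 1388070.76 cm³, ΣAȳ = 710138.82 cm³.
x̄ = 1388070.76/15780.86 = 87.96 cm; ȳ = 710138.82/15780.86 = 45.00 cm.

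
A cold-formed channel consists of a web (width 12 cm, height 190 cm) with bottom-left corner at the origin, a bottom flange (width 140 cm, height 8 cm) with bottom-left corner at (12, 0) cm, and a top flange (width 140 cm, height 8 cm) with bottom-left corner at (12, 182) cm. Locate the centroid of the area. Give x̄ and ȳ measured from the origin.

x̄ = 43.66 cm, ȳ = 95.00 cm

web: A = 12 × 190 = 2280.00, centroid at (6.00, 95.00).
bottom flange: A = 140 × 8 = 1120.00, centroid at (82.00, 4.00).
top flange: A = 140 × 8 = 1120.00, centroid at (82.00, 186.00).
ΣA = 4520.00 cm²
ΣAx̄ = (2280.00)(6.00) + (1120.00)(82.00) + (1120.00)(82.00) = 197360.00 cm³
ΣAȳ = (2280.00)(95.00) + (1120.00)(4.00) + (1120.00)(186.00) = 429400.00 cm³
x̄ = 197360.00 / 4520.00 = 43.66 cm
ȳ = 429400.00 / 4520.00 = 95.00 cm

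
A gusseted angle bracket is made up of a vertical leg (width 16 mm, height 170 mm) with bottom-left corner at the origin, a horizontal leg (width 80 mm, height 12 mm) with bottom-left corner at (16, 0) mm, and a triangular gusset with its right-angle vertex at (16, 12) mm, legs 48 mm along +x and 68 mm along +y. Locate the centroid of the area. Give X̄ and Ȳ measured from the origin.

Part | A | x̄ᵢ | ȳᵢ | A·x̄ᵢ | A·ȳᵢ
vertical leg | 2720.00 | 8.00 | 85.00 | 21760.00 | 231200.00
horizontal leg | 960.00 | 56.00 | 6.00 | 53760.00 | 5760.00
gusset | 1632.00 | 32.00 | 34.67 | 52224.00 | 56576.00
Σ | 5312.00 |  |  | 127744.00 | 293536.00
X̄ = 127744.00 / 5312.00 = 24.05 mm
Ȳ = 293536.00 / 5312.00 = 55.26 mm

X̄ = 24.05 mm, Ȳ = 55.26 mm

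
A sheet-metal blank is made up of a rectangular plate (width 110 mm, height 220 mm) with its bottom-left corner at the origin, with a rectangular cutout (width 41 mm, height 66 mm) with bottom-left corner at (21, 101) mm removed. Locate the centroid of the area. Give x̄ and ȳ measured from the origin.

plate: A = 110 × 220 = 24200.00, centroid at (55.00, 110.00).
hole: A = −(41 × 66) = -2706.00, centroid at (41.50, 134.00).
ΣA = 21494.00 mm², ΣAx̄ = 1218701.00 mm³, ΣAȳ = 2299396.00 mm³.
x̄ = 1218701.00/21494.00 = 56.70 mm; ȳ = 2299396.00/21494.00 = 106.98 mm.

x̄ = 56.70 mm, ȳ = 106.98 mm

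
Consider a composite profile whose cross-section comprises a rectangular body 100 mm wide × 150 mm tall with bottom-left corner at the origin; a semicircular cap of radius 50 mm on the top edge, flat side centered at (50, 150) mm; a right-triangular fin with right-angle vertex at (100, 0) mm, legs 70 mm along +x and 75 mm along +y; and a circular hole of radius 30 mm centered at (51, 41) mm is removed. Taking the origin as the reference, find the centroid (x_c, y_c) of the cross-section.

x_c = 60.13 mm, y_c = 93.30 mm

Part | A | x̄ᵢ | ȳᵢ | A·x̄ᵢ | A·ȳᵢ
rectangular body | 15000.00 | 50.00 | 75.00 | 750000.00 | 1125000.00
semicircular top | 3926.99 | 50.00 | 171.22 | 196349.54 | 672381.96
triangular fin | 2625.00 | 123.33 | 25.00 | 323750.00 | 65625.00
hole | -2827.43 | 51.00 | 41.00 | -144199.10 | -115924.77
Σ | 18724.56 |  |  | 1125900.44 | 1747082.19
x_c = 1125900.44 / 18724.56 = 60.13 mm
y_c = 1747082.19 / 18724.56 = 93.30 mm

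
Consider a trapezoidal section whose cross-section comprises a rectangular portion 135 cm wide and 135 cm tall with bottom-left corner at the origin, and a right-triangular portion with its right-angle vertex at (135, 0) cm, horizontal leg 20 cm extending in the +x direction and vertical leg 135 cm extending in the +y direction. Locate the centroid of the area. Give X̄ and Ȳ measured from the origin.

X̄ = 72.61 cm, Ȳ = 65.95 cm

rectangular portion: A = 135 × 135 = 18225.00, centroid at (67.50, 67.50).
triangular portion: A = ½·20·135 = 1350.00, centroid at (141.67, 45.00).
ΣA = 19575.00 cm²
ΣAX̄ = (18225.00)(67.50) + (1350.00)(141.67) = 1421437.50 cm³
ΣAȲ = (18225.00)(67.50) + (1350.00)(45.00) = 1290937.50 cm³
X̄ = 1421437.50 / 19575.00 = 72.61 cm
Ȳ = 1290937.50 / 19575.00 = 65.95 cm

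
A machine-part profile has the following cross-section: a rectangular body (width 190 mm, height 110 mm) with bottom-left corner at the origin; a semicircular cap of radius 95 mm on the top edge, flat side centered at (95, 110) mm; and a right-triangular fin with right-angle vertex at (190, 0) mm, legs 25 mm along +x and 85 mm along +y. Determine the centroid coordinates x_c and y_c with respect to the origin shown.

x_c = 98.04 mm, y_c = 91.61 mm

rectangular body: A = 190 × 110 = 20900.00, centroid at (95.00, 55.00).
semicircular top: A = ½π·95² = 14176.44, centroid at (95.00, 150.32).
triangular fin: A = ½·25·85 = 1062.50, centroid at (198.33, 28.33).
ΣA = 36138.94 mm²
ΣAx_c = (20900.00)(95.00) + (14176.44)(95.00) + (1062.50)(198.33) = 3542990.67 mm³
ΣAy_c = (20900.00)(55.00) + (14176.44)(150.32) + (1062.50)(28.33) = 3310595.55 mm³
x_c = 3542990.67 / 36138.94 = 98.04 mm
y_c = 3310595.55 / 36138.94 = 91.61 mm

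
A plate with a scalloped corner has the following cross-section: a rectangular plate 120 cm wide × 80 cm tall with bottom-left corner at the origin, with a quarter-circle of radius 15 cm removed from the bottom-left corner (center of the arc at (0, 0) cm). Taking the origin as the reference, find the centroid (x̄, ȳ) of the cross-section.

x̄ = 61.01 cm, ȳ = 40.63 cm

plate: A = 120 × 80 = 9600.00, centroid at (60.00, 40.00).
removed quarter-circle: A = −¼π·15² = -176.71, centroid at (6.37, 6.37).
ΣA = 9423.29 cm², ΣAx̄ = 574875.00 cm³, ΣAȳ = 382875.00 cm³.
x̄ = 574875.00/9423.29 = 61.01 cm; ȳ = 382875.00/9423.29 = 40.63 cm.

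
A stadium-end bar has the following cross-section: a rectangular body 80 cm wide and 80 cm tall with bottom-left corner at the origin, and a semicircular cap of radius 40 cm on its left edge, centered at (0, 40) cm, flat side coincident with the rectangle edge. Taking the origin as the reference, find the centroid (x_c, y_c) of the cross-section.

rectangular body: A = 80 × 80 = 6400.00, centroid at (40.00, 40.00).
semicircular end: A = ½π·40² = 2513.27, centroid at (-16.98, 40.00).
ΣA = 8913.27 cm², ΣAx_c = 213333.33 cm³, ΣAy_c = 356530.96 cm³.
x_c = 213333.33/8913.27 = 23.93 cm; y_c = 356530.96/8913.27 = 40.00 cm.

x_c = 23.93 cm, y_c = 40.00 cm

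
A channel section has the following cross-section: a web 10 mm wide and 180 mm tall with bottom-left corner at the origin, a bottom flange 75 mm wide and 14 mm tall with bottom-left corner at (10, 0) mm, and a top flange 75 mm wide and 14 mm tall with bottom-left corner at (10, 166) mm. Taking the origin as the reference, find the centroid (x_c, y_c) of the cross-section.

Part | A | x̄ᵢ | ȳᵢ | A·x̄ᵢ | A·ȳᵢ
web | 1800.00 | 5.00 | 90.00 | 9000.00 | 162000.00
bottom flange | 1050.00 | 47.50 | 7.00 | 49875.00 | 7350.00
top flange | 1050.00 | 47.50 | 173.00 | 49875.00 | 181650.00
Σ | 3900.00 |  |  | 108750.00 | 351000.00
x_c = 108750.00 / 3900.00 = 27.88 mm
y_c = 351000.00 / 3900.00 = 90.00 mm

x_c = 27.88 mm, y_c = 90.00 mm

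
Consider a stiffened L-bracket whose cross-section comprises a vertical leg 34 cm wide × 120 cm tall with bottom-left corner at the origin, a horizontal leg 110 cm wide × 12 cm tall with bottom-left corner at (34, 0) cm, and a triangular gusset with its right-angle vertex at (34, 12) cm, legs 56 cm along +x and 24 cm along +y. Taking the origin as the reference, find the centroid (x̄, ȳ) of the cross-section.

vertical leg: A = 34 × 120 = 4080.00, centroid at (17.00, 60.00).
horizontal leg: A = 110 × 12 = 1320.00, centroid at (89.00, 6.00).
gusset: A = ½·56·24 = 672.00, centroid at (52.67, 20.00).
ΣA = 6072.00 cm², ΣAx̄ = 222232.00 cm³, ΣAȳ = 266160.00 cm³.
x̄ = 222232.00/6072.00 = 36.60 cm; ȳ = 266160.00/6072.00 = 43.83 cm.

x̄ = 36.60 cm, ȳ = 43.83 cm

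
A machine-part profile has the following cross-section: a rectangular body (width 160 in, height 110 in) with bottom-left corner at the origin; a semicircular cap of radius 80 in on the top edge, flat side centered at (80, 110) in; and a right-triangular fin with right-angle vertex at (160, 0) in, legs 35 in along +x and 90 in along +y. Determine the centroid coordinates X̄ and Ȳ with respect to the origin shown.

rectangular body: A = 160 × 110 = 17600.00, centroid at (80.00, 55.00).
semicircular top: A = ½π·80² = 10053.10, centroid at (80.00, 143.95).
triangular fin: A = ½·35·90 = 1575.00, centroid at (171.67, 30.00).
ΣA = 29228.10 in², ΣAX̄ = 2482622.72 in³, ΣAȲ = 2462423.95 in³.
X̄ = 2482622.72/29228.10 = 84.94 in; Ȳ = 2462423.95/29228.10 = 84.25 in.

X̄ = 84.94 in, Ȳ = 84.25 in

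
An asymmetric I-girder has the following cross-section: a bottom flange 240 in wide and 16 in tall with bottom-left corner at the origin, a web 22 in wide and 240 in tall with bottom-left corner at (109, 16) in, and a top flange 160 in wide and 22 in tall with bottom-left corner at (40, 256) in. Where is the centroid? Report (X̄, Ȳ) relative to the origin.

X̄ = 120.00 in, Ȳ = 133.59 in

bottom flange: A = 240 × 16 = 3840.00, centroid at (120.00, 8.00).
web: A = 22 × 240 = 5280.00, centroid at (120.00, 136.00).
top flange: A = 160 × 22 = 3520.00, centroid at (120.00, 267.00).
ΣA = 12640.00 in²
ΣAX̄ = (3840.00)(120.00) + (5280.00)(120.00) + (3520.00)(120.00) = 1516800.00 in³
ΣAȲ = (3840.00)(8.00) + (5280.00)(136.00) + (3520.00)(267.00) = 1688640.00 in³
X̄ = 1516800.00 / 12640.00 = 120.00 in
Ȳ = 1688640.00 / 12640.00 = 133.59 in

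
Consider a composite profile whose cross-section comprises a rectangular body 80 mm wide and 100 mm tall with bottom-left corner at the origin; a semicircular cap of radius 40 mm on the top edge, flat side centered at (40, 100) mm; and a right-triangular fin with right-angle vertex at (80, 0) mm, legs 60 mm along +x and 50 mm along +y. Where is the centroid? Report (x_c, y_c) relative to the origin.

Part | A | x̄ᵢ | ȳᵢ | A·x̄ᵢ | A·ȳᵢ
rectangular body | 8000.00 | 40.00 | 50.00 | 320000.00 | 400000.00
semicircular top | 2513.27 | 40.00 | 116.98 | 100530.96 | 293994.08
triangular fin | 1500.00 | 100.00 | 16.67 | 150000.00 | 25000.00
Σ | 12013.27 |  |  | 570530.96 | 718994.08
x_c = 570530.96 / 12013.27 = 47.49 mm
y_c = 718994.08 / 12013.27 = 59.85 mm

x_c = 47.49 mm, y_c = 59.85 mm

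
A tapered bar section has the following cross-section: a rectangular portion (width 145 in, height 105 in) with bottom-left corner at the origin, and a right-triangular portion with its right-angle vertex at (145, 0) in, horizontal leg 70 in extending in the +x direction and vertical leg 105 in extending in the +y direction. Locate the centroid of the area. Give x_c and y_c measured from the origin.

x_c = 91.13 in, y_c = 49.10 in

rectangular portion: A = 145 × 105 = 15225.00, centroid at (72.50, 52.50).
triangular portion: A = ½·70·105 = 3675.00, centroid at (168.33, 35.00).
ΣA = 18900.00 in², ΣAx_c = 1722437.50 in³, ΣAy_c = 927937.50 in³.
x_c = 1722437.50/18900.00 = 91.13 in; y_c = 927937.50/18900.00 = 49.10 in.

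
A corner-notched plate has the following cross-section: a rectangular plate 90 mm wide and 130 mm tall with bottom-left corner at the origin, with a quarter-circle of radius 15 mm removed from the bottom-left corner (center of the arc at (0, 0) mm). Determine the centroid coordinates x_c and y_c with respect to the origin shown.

x_c = 45.59 mm, y_c = 65.90 mm

plate: A = 90 × 130 = 11700.00, centroid at (45.00, 65.00).
removed quarter-circle: A = −¼π·15² = -176.71, centroid at (6.37, 6.37).
ΣA = 11523.29 mm²
ΣAx_c = (11700.00)(45.00) + (-176.71)(6.37) = 525375.00 mm³
ΣAy_c = (11700.00)(65.00) + (-176.71)(6.37) = 759375.00 mm³
x_c = 525375.00 / 11523.29 = 45.59 mm
y_c = 759375.00 / 11523.29 = 65.90 mm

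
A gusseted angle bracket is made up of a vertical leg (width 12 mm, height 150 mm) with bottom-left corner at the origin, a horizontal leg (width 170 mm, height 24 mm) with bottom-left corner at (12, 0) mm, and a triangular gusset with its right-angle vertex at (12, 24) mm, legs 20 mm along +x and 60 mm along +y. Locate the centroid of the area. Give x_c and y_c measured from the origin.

Part | A | x̄ᵢ | ȳᵢ | A·x̄ᵢ | A·ȳᵢ
vertical leg | 1800.00 | 6.00 | 75.00 | 10800.00 | 135000.00
horizontal leg | 4080.00 | 97.00 | 12.00 | 395760.00 | 48960.00
gusset | 600.00 | 18.67 | 44.00 | 11200.00 | 26400.00
Σ | 6480.00 |  |  | 417760.00 | 210360.00
x_c = 417760.00 / 6480.00 = 64.47 mm
y_c = 210360.00 / 6480.00 = 32.46 mm

x_c = 64.47 mm, y_c = 32.46 mm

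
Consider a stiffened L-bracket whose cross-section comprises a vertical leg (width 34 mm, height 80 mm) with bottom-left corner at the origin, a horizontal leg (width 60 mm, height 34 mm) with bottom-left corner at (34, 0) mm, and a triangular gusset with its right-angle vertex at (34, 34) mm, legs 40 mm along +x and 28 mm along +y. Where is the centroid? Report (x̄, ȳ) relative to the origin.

x̄ = 38.22 mm, ȳ = 31.53 mm

vertical leg: A = 34 × 80 = 2720.00, centroid at (17.00, 40.00).
horizontal leg: A = 60 × 34 = 2040.00, centroid at (64.00, 17.00).
gusset: A = ½·40·28 = 560.00, centroid at (47.33, 43.33).
ΣA = 5320.00 mm², ΣAx̄ = 203306.67 mm³, ΣAȳ = 167746.67 mm³.
x̄ = 203306.67/5320.00 = 38.22 mm; ȳ = 167746.67/5320.00 = 31.53 mm.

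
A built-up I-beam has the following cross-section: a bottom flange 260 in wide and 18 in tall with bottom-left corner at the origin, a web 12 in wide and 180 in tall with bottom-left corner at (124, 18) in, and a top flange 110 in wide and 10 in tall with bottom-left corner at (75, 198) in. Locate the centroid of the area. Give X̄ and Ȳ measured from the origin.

X̄ = 130.00 in, Ȳ = 62.81 in

Part | A | x̄ᵢ | ȳᵢ | A·x̄ᵢ | A·ȳᵢ
bottom flange | 4680.00 | 130.00 | 9.00 | 608400.00 | 42120.00
web | 2160.00 | 130.00 | 108.00 | 280800.00 | 233280.00
top flange | 1100.00 | 130.00 | 203.00 | 143000.00 | 223300.00
Σ | 7940.00 |  |  | 1032200.00 | 498700.00
X̄ = 1032200.00 / 7940.00 = 130.00 in
Ȳ = 498700.00 / 7940.00 = 62.81 in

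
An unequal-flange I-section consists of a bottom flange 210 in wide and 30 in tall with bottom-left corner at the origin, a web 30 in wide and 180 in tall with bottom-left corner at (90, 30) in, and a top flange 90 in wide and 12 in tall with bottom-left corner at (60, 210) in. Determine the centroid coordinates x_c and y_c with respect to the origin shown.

bottom flange: A = 210 × 30 = 6300.00, centroid at (105.00, 15.00).
web: A = 30 × 180 = 5400.00, centroid at (105.00, 120.00).
top flange: A = 90 × 12 = 1080.00, centroid at (105.00, 216.00).
ΣA = 12780.00 in², ΣAx_c = 1341900.00 in³, ΣAy_c = 975780.00 in³.
x_c = 1341900.00/12780.00 = 105.00 in; y_c = 975780.00/12780.00 = 76.35 in.

x_c = 105.00 in, y_c = 76.35 in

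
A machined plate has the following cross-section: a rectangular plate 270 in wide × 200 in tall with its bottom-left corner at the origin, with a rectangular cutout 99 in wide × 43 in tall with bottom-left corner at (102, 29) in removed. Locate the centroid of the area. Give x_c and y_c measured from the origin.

plate: A = 270 × 200 = 54000.00, centroid at (135.00, 100.00).
hole: A = −(99 × 43) = -4257.00, centroid at (151.50, 50.50).
ΣA = 49743.00 in²
ΣAx_c = (54000.00)(135.00) + (-4257.00)(151.50) = 6645064.50 in³
ΣAy_c = (54000.00)(100.00) + (-4257.00)(50.50) = 5185021.50 in³
x_c = 6645064.50 / 49743.00 = 133.59 in
y_c = 5185021.50 / 49743.00 = 104.24 in

x_c = 133.59 in, y_c = 104.24 in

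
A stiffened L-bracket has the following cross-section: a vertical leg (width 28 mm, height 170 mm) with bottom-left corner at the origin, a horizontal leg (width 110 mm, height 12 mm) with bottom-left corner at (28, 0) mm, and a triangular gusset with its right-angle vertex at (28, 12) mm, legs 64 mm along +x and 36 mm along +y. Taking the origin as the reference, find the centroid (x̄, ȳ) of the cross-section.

vertical leg: A = 28 × 170 = 4760.00, centroid at (14.00, 85.00).
horizontal leg: A = 110 × 12 = 1320.00, centroid at (83.00, 6.00).
gusset: A = ½·64·36 = 1152.00, centroid at (49.33, 24.00).
ΣA = 7232.00 mm², ΣAx̄ = 233032.00 mm³, ΣAȳ = 440168.00 mm³.
x̄ = 233032.00/7232.00 = 32.22 mm; ȳ = 440168.00/7232.00 = 60.86 mm.

x̄ = 32.22 mm, ȳ = 60.86 mm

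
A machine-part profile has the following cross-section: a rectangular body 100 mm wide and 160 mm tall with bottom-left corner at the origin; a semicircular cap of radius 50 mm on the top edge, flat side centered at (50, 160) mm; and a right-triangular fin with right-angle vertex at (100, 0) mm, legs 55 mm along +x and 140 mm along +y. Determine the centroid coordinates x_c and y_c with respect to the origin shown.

x_c = 61.06 mm, y_c = 91.32 mm

rectangular body: A = 100 × 160 = 16000.00, centroid at (50.00, 80.00).
semicircular top: A = ½π·50² = 3926.99, centroid at (50.00, 181.22).
triangular fin: A = ½·55·140 = 3850.00, centroid at (118.33, 46.67).
ΣA = 23776.99 mm²
ΣAx_c = (16000.00)(50.00) + (3926.99)(50.00) + (3850.00)(118.33) = 1451932.87 mm³
ΣAy_c = (16000.00)(80.00) + (3926.99)(181.22) + (3850.00)(46.67) = 2171318.53 mm³
x_c = 1451932.87 / 23776.99 = 61.06 mm
y_c = 2171318.53 / 23776.99 = 91.32 mm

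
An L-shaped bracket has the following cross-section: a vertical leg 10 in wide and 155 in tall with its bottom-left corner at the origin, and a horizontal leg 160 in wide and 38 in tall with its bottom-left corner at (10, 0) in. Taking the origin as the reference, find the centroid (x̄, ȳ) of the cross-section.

vertical leg: A = 10 × 155 = 1550.00, centroid at (5.00, 77.50).
horizontal leg: A = 160 × 38 = 6080.00, centroid at (90.00, 19.00).
ΣA = 7630.00 in², ΣAx̄ = 554950.00 in³, ΣAȳ = 235645.00 in³.
x̄ = 554950.00/7630.00 = 72.73 in; ȳ = 235645.00/7630.00 = 30.88 in.

x̄ = 72.73 in, ȳ = 30.88 in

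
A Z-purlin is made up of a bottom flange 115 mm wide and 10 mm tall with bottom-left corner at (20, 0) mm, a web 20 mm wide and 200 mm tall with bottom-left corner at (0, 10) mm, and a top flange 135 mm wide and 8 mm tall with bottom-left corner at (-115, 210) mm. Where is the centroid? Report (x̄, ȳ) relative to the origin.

bottom flange: A = 115 × 10 = 1150.00, centroid at (77.50, 5.00).
web: A = 20 × 200 = 4000.00, centroid at (10.00, 110.00).
top flange: A = 135 × 8 = 1080.00, centroid at (-47.50, 214.00).
ΣA = 6230.00 mm²
ΣAx̄ = (1150.00)(77.50) + (4000.00)(10.00) + (1080.00)(-47.50) = 77825.00 mm³
ΣAȳ = (1150.00)(5.00) + (4000.00)(110.00) + (1080.00)(214.00) = 676870.00 mm³
x̄ = 77825.00 / 6230.00 = 12.49 mm
ȳ = 676870.00 / 6230.00 = 108.65 mm

x̄ = 12.49 mm, ȳ = 108.65 mm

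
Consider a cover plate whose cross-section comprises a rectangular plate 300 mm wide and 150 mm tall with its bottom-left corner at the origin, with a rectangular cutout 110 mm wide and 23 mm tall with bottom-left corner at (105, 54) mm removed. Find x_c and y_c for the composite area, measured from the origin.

x_c = 149.40 mm, y_c = 75.57 mm

plate: A = 300 × 150 = 45000.00, centroid at (150.00, 75.00).
hole: A = −(110 × 23) = -2530.00, centroid at (160.00, 65.50).
ΣA = 42470.00 mm², ΣAx_c = 6345200.00 mm³, ΣAy_c = 3209285.00 mm³.
x_c = 6345200.00/42470.00 = 149.40 mm; y_c = 3209285.00/42470.00 = 75.57 mm.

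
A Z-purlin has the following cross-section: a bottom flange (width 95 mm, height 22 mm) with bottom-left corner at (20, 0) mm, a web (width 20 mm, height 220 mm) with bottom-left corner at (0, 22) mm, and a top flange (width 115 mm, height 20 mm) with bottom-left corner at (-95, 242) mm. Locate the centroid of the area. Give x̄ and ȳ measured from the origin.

x̄ = 11.24 mm, ȳ = 134.63 mm

bottom flange: A = 95 × 22 = 2090.00, centroid at (67.50, 11.00).
web: A = 20 × 220 = 4400.00, centroid at (10.00, 132.00).
top flange: A = 115 × 20 = 2300.00, centroid at (-37.50, 252.00).
ΣA = 8790.00 mm²
ΣAx̄ = (2090.00)(67.50) + (4400.00)(10.00) + (2300.00)(-37.50) = 98825.00 mm³
ΣAȳ = (2090.00)(11.00) + (4400.00)(132.00) + (2300.00)(252.00) = 1183390.00 mm³
x̄ = 98825.00 / 8790.00 = 11.24 mm
ȳ = 1183390.00 / 8790.00 = 134.63 mm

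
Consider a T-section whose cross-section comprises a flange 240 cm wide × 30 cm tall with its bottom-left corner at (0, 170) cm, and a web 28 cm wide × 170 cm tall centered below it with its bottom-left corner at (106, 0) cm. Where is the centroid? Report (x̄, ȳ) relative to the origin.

x̄ = 120.00 cm, ȳ = 145.20 cm

web: A = 28 × 170 = 4760.00, centroid at (120.00, 85.00).
flange: A = 240 × 30 = 7200.00, centroid at (120.00, 185.00).
ΣA = 11960.00 cm²
ΣAx̄ = (4760.00)(120.00) + (7200.00)(120.00) = 1435200.00 cm³
ΣAȳ = (4760.00)(85.00) + (7200.00)(185.00) = 1736600.00 cm³
x̄ = 1435200.00 / 11960.00 = 120.00 cm
ȳ = 1736600.00 / 11960.00 = 145.20 cm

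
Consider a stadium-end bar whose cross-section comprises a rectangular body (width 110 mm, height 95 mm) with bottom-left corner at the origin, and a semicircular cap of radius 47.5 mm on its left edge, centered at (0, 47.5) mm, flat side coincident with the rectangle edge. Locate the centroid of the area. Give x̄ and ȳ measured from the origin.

rectangular body: A = 110 × 95 = 10450.00, centroid at (55.00, 47.50).
semicircular end: A = ½π·47.5² = 3544.11, centroid at (-20.16, 47.50).
ΣA = 13994.11 mm²
ΣAx̄ = (10450.00)(55.00) + (3544.11)(-20.16) = 503302.08 mm³
ΣAȳ = (10450.00)(47.50) + (3544.11)(47.50) = 664720.19 mm³
x̄ = 503302.08 / 13994.11 = 35.97 mm
ȳ = 664720.19 / 13994.11 = 47.50 mm

x̄ = 35.97 mm, ȳ = 47.50 mm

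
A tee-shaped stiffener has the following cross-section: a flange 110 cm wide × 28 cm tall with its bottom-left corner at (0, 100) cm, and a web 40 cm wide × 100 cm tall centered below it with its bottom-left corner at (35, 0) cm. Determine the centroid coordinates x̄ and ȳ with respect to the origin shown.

x̄ = 55.00 cm, ȳ = 77.84 cm

Part | A | x̄ᵢ | ȳᵢ | A·x̄ᵢ | A·ȳᵢ
web | 4000.00 | 55.00 | 50.00 | 220000.00 | 200000.00
flange | 3080.00 | 55.00 | 114.00 | 169400.00 | 351120.00
Σ | 7080.00 |  |  | 389400.00 | 551120.00
x̄ = 389400.00 / 7080.00 = 55.00 cm
ȳ = 551120.00 / 7080.00 = 77.84 cm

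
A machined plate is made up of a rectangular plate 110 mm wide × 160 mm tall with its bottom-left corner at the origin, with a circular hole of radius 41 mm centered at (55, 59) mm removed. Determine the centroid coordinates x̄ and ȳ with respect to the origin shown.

plate: A = 110 × 160 = 17600.00, centroid at (55.00, 80.00).
hole: A = −π·41² = -5281.02, centroid at (55.00, 59.00).
ΣA = 12318.98 mm², ΣAx̄ = 677544.05 mm³, ΣAȳ = 1096419.98 mm³.
x̄ = 677544.05/12318.98 = 55.00 mm; ȳ = 1096419.98/12318.98 = 89.00 mm.

x̄ = 55.00 mm, ȳ = 89.00 mm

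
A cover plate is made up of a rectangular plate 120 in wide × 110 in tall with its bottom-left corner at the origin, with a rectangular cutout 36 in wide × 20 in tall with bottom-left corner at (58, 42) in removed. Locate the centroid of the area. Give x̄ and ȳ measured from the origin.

Part | A | x̄ᵢ | ȳᵢ | A·x̄ᵢ | A·ȳᵢ
plate | 13200.00 | 60.00 | 55.00 | 792000.00 | 726000.00
hole | -720.00 | 76.00 | 52.00 | -54720.00 | -37440.00
Σ | 12480.00 |  |  | 737280.00 | 688560.00
x̄ = 737280.00 / 12480.00 = 59.08 in
ȳ = 688560.00 / 12480.00 = 55.17 in

x̄ = 59.08 in, ȳ = 55.17 in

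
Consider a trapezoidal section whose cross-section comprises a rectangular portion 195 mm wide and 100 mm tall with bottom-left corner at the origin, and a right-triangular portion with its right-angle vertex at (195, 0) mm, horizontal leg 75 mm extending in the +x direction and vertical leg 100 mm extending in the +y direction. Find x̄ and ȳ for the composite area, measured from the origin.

x̄ = 117.26 mm, ȳ = 47.31 mm

rectangular portion: A = 195 × 100 = 19500.00, centroid at (97.50, 50.00).
triangular portion: A = ½·75·100 = 3750.00, centroid at (220.00, 33.33).
ΣA = 23250.00 mm², ΣAx̄ = 2726250.00 mm³, ΣAȳ = 1100000.00 mm³.
x̄ = 2726250.00/23250.00 = 117.26 mm; ȳ = 1100000.00/23250.00 = 47.31 mm.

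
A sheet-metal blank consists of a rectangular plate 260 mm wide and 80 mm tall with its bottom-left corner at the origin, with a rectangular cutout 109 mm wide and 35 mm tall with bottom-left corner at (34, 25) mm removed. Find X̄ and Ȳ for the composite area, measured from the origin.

plate: A = 260 × 80 = 20800.00, centroid at (130.00, 40.00).
hole: A = −(109 × 35) = -3815.00, centroid at (88.50, 42.50).
ΣA = 16985.00 mm², ΣAX̄ = 2366372.50 mm³, ΣAȲ = 669862.50 mm³.
X̄ = 2366372.50/16985.00 = 139.32 mm; Ȳ = 669862.50/16985.00 = 39.44 mm.

X̄ = 139.32 mm, Ȳ = 39.44 mm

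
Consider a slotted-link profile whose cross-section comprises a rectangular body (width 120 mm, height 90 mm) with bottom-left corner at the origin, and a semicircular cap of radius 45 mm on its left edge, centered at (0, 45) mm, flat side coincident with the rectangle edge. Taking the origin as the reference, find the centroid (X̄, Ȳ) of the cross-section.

X̄ = 42.00 mm, Ȳ = 45.00 mm

Part | A | x̄ᵢ | ȳᵢ | A·x̄ᵢ | A·ȳᵢ
rectangular body | 10800.00 | 60.00 | 45.00 | 648000.00 | 486000.00
semicircular end | 3180.86 | -19.10 | 45.00 | -60750.00 | 143138.82
Σ | 13980.86 |  |  | 587250.00 | 629138.82
X̄ = 587250.00 / 13980.86 = 42.00 mm
Ȳ = 629138.82 / 13980.86 = 45.00 mm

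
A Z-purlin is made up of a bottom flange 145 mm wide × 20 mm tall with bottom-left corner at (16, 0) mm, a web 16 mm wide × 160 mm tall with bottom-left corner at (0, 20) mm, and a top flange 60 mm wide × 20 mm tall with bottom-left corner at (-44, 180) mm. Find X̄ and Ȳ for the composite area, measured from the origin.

Part | A | x̄ᵢ | ȳᵢ | A·x̄ᵢ | A·ȳᵢ
bottom flange | 2900.00 | 88.50 | 10.00 | 256650.00 | 29000.00
web | 2560.00 | 8.00 | 100.00 | 20480.00 | 256000.00
top flange | 1200.00 | -14.00 | 190.00 | -16800.00 | 228000.00
Σ | 6660.00 |  |  | 260330.00 | 513000.00
X̄ = 260330.00 / 6660.00 = 39.09 mm
Ȳ = 513000.00 / 6660.00 = 77.03 mm

X̄ = 39.09 mm, Ȳ = 77.03 mm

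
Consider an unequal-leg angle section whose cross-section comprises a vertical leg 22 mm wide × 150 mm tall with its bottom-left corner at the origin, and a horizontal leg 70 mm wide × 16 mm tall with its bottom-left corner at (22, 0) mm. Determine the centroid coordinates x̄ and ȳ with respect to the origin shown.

Part | A | x̄ᵢ | ȳᵢ | A·x̄ᵢ | A·ȳᵢ
vertical leg | 3300.00 | 11.00 | 75.00 | 36300.00 | 247500.00
horizontal leg | 1120.00 | 57.00 | 8.00 | 63840.00 | 8960.00
Σ | 4420.00 |  |  | 100140.00 | 256460.00
x̄ = 100140.00 / 4420.00 = 22.66 mm
ȳ = 256460.00 / 4420.00 = 58.02 mm

x̄ = 22.66 mm, ȳ = 58.02 mm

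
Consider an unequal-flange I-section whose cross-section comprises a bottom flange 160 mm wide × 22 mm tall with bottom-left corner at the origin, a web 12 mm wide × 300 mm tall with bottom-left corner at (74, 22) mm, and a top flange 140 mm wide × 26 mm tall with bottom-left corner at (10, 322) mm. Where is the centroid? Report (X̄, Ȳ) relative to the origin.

Part | A | x̄ᵢ | ȳᵢ | A·x̄ᵢ | A·ȳᵢ
bottom flange | 3520.00 | 80.00 | 11.00 | 281600.00 | 38720.00
web | 3600.00 | 80.00 | 172.00 | 288000.00 | 619200.00
top flange | 3640.00 | 80.00 | 335.00 | 291200.00 | 1219400.00
Σ | 10760.00 |  |  | 860800.00 | 1877320.00
X̄ = 860800.00 / 10760.00 = 80.00 mm
Ȳ = 1877320.00 / 10760.00 = 174.47 mm

X̄ = 80.00 mm, Ȳ = 174.47 mm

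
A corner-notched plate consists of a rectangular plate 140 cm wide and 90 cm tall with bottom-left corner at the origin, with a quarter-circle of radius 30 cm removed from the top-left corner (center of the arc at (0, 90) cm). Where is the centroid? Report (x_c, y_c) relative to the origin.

Part | A | x̄ᵢ | ȳᵢ | A·x̄ᵢ | A·ȳᵢ
plate | 12600.00 | 70.00 | 45.00 | 882000.00 | 567000.00
removed quarter-circle | -706.86 | 12.73 | 77.27 | -9000.00 | -54617.25
Σ | 11893.14 |  |  | 873000.00 | 512382.75
x_c = 873000.00 / 11893.14 = 73.40 cm
y_c = 512382.75 / 11893.14 = 43.08 cm

x_c = 73.40 cm, y_c = 43.08 cm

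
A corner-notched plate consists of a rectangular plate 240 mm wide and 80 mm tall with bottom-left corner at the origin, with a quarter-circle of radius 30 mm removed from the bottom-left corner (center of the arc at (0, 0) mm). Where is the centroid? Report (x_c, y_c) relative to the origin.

plate: A = 240 × 80 = 19200.00, centroid at (120.00, 40.00).
removed quarter-circle: A = −¼π·30² = -706.86, centroid at (12.73, 12.73).
ΣA = 18493.14 mm², ΣAx_c = 2295000.00 mm³, ΣAy_c = 759000.00 mm³.
x_c = 2295000.00/18493.14 = 124.10 mm; y_c = 759000.00/18493.14 = 41.04 mm.

x_c = 124.10 mm, y_c = 41.04 mm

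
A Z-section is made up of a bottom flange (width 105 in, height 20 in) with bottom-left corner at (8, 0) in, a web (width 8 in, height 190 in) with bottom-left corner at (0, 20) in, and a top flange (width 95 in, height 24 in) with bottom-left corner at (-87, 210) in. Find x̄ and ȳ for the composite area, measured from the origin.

x̄ = 7.30 in, ȳ = 118.98 in

bottom flange: A = 105 × 20 = 2100.00, centroid at (60.50, 10.00).
web: A = 8 × 190 = 1520.00, centroid at (4.00, 115.00).
top flange: A = 95 × 24 = 2280.00, centroid at (-39.50, 222.00).
ΣA = 5900.00 in², ΣAx̄ = 43070.00 in³, ΣAȳ = 701960.00 in³.
x̄ = 43070.00/5900.00 = 7.30 in; ȳ = 701960.00/5900.00 = 118.98 in.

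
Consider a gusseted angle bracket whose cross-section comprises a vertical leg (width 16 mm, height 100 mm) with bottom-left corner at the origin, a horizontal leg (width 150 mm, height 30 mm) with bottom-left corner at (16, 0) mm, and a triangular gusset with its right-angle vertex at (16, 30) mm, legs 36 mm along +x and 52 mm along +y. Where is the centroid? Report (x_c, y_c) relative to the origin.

x_c = 63.74 mm, y_c = 27.26 mm

vertical leg: A = 16 × 100 = 1600.00, centroid at (8.00, 50.00).
horizontal leg: A = 150 × 30 = 4500.00, centroid at (91.00, 15.00).
gusset: A = ½·36·52 = 936.00, centroid at (28.00, 47.33).
ΣA = 7036.00 mm²
ΣAx_c = (1600.00)(8.00) + (4500.00)(91.00) + (936.00)(28.00) = 448508.00 mm³
ΣAy_c = (1600.00)(50.00) + (4500.00)(15.00) + (936.00)(47.33) = 191804.00 mm³
x_c = 448508.00 / 7036.00 = 63.74 mm
y_c = 191804.00 / 7036.00 = 27.26 mm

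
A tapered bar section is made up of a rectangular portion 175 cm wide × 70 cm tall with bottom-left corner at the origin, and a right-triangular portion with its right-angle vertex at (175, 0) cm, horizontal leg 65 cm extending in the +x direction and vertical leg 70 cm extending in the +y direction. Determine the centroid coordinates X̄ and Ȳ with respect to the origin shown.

X̄ = 104.60 cm, Ȳ = 33.17 cm

rectangular portion: A = 175 × 70 = 12250.00, centroid at (87.50, 35.00).
triangular portion: A = ½·65·70 = 2275.00, centroid at (196.67, 23.33).
ΣA = 14525.00 cm², ΣAX̄ = 1519291.67 cm³, ΣAȲ = 481833.33 cm³.
X̄ = 1519291.67/14525.00 = 104.60 cm; Ȳ = 481833.33/14525.00 = 33.17 cm.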